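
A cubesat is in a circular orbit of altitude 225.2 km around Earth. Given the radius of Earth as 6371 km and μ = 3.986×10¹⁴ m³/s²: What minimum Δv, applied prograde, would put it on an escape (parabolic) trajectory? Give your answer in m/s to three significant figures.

r = 6371 + 225.2 = 6596.2 km = 6.5962×10⁶ m.
Circular speed v_c = √(μ/r) = 7774 m/s.
Escape speed v_esc = √(2μ/r) = √2 × v_c = 10990 m/s.
Δv = v_esc − v_c = 3220 m/s.

Δv ≈ 3220 m/s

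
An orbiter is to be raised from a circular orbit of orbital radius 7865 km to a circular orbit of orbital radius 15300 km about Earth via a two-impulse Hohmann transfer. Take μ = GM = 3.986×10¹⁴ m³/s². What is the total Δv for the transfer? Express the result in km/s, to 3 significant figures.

Δv_total ≈ 1.96 km/s

r₁ = 7865 km = 7.865×10⁶ m.
r₂ = 15300 km = 1.530×10⁷ m.
Transfer ellipse a_t = (r₁ + r₂)/2 = 1.158×10⁷ m.
At r₁: circular v_c1 = √(μ/r₁) = 7119 m/s; transfer-perigee v_p = √[μ(2/r₁ − 1/a_t)] = 8182 m/s.
Δv₁ = v_p − v_c1 = 1063 m/s.
At r₂: circular v_c2 = √(μ/r₂) = 5104 m/s; transfer-apogee v_a = √[μ(2/r₂ − 1/a_t)] = 4206 m/s.
Δv₂ = v_c2 − v_a = 898.1 m/s.
Total Δv = Δv₁ + Δv₂ = 1961 m/s = 1.961 km/s.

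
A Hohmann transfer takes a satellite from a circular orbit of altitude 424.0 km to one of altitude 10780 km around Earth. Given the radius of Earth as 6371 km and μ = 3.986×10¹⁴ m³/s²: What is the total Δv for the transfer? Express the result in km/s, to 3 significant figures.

Δv_total ≈ 2.70 km/s

r₁ = 6371 + 424.0 = 6795.0 km = 6.7950×10⁶ m.
r₂ = 6371 + 10780 = 17151 km = 1.7151×10⁷ m.
Transfer ellipse a_t = (r₁ + r₂)/2 = 1.197×10⁷ m.
At r₁: circular v_c1 = √(μ/r₁) = 7659 m/s; transfer-perigee v_p = √[μ(2/r₁ − 1/a_t)] = 9167 m/s.
Δv₁ = v_p − v_c1 = 1508 m/s.
At r₂: circular v_c2 = √(μ/r₂) = 4821 m/s; transfer-apogee v_a = √[μ(2/r₂ − 1/a_t)] = 3632 m/s.
Δv₂ = v_c2 − v_a = 1189 m/s.
Total Δv = Δv₁ + Δv₂ = 2697 m/s = 2.697 km/s.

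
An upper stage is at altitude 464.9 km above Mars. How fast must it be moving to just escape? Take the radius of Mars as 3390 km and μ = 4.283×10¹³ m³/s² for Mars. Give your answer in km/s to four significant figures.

r = 3390 + 464.9 = 3854.9 km = 3.8549×10⁶ m.
Escape speed v_esc = √(2μ/r) = √(2 × 4.283×10¹³ / 3.855×10⁶) = √(2.222×10⁷) = 4714 m/s.
= 4.714 km/s.

v_esc ≈ 4.714 km/s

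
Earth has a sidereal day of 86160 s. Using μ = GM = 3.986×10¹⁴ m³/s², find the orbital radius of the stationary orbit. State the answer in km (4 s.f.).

r_sync ≈ 42160 km

A synchronous orbit has period T, so by Kepler's third law a = (μT²/4π²)^(1/3).
μT²/4π² = 3.986×10¹⁴ × (8.616×10⁴)² / 39.48 = 7.495×10²² m³.
a = 4.216×10⁷ m = 42163 km.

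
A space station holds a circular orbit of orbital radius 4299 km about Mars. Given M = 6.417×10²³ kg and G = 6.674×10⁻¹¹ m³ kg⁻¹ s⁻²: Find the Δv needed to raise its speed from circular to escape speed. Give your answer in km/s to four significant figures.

Δv ≈ 1.307 km/s

μ = GM = 6.674×10⁻¹¹ × 6.417×10²³ = 4.283×10¹³ m³/s².
r = 4299 km = 4.299×10⁶ m.
Circular speed v_c = √(μ/r) = 3156 m/s.
Escape speed v_esc = √(2μ/r) = √2 × v_c = 4464 m/s.
Δv = v_esc − v_c = 1307 m/s = 1.307 km/s.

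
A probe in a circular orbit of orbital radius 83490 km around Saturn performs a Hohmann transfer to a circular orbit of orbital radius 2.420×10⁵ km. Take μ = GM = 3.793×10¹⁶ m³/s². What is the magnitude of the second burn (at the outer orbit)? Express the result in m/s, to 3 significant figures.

r₁ = 83490 km = 8.349×10⁷ m.
r₂ = 2.420×10⁵ km = 2.420×10⁸ m.
Transfer ellipse a_t = (r₁ + r₂)/2 = 1.627×10⁸ m.
At r₁: circular v_c1 = √(μ/r₁) = 21310 m/s; transfer-perikrone v_p = √[μ(2/r₁ − 1/a_t)] = 25990 m/s.
At r₂: circular v_c2 = √(μ/r₂) = 12520 m/s; transfer-apokrone v_a = √[μ(2/r₂ − 1/a_t)] = 8967 m/s.
Δv₂ = v_c2 − v_a = 3552 m/s.

Δv ≈ 3550 m/s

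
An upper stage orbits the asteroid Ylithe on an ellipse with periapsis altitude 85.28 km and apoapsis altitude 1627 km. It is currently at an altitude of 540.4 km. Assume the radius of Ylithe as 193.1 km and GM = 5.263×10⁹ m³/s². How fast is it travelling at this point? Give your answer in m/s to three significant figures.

r_p = 193.1 + 85.28 = 278.38 km = 2.7838×10⁵ m.
r_a = 193.1 + 1627 = 1820.1 km = 1.8201×10⁶ m.
r = 193.1 + 540.4 = 733.50 km = 7.335×10⁵ m.
Semi-major axis a = (r_p + r_a)/2 = 1049.2 km = 1.049×10⁶ m.
Vis-viva: v² = μ(2/r − 1/a) = 5.263×10⁹ × (2.727×10⁻⁶ − 9.531×10⁻⁷) = 9.334×10³ m²/s².
v = 96.61 m/s.

v ≈ 96.6 m/s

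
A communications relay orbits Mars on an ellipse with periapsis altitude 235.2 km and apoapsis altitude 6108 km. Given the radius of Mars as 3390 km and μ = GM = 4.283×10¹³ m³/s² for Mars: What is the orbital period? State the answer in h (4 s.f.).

r_p = 3390 + 235.2 = 3625.2 km = 3.6252×10⁶ m.
r_a = 3390 + 6108 = 9498.0 km = 9.4980×10⁶ m.
Semi-major axis a = (r_p + r_a)/2 = (3625.2 + 9498.0)/2 = 6561.6 km = 6.562×10⁶ m.
By Kepler's third law T = 2π√(a³/μ) = 2π × 2.568×10³ = 1.614×10⁴ s.
= 4.482 h.

T ≈ 4.482 h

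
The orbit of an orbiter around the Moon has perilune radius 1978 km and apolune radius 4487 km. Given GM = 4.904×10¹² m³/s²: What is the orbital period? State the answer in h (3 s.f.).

T ≈ 4.58 h

Semi-major axis a = (r_p + r_a)/2 = (1978.0 + 4487.0)/2 = 3232.5 km = 3.232×10⁶ m.
By Kepler's third law T = 2π√(a³/μ) = 2π × 2.624×10³ = 1.649×10⁴ s.
= 4.580 h.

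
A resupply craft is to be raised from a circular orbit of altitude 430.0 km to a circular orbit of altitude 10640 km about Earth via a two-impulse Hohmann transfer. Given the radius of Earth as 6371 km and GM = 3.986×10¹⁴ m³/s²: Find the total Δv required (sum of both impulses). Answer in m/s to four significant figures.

r₁ = 6371 + 430.0 = 6801.0 km = 6.8010×10⁶ m.
r₂ = 6371 + 10640 = 17011 km = 1.7011×10⁷ m.
Transfer ellipse a_t = (r₁ + r₂)/2 = 1.191×10⁷ m.
At r₁: circular v_c1 = √(μ/r₁) = 7656 m/s; transfer-perigee v_p = √[μ(2/r₁ − 1/a_t)] = 9151 m/s.
Δv₁ = v_p − v_c1 = 1495 m/s.
At r₂: circular v_c2 = √(μ/r₂) = 4841 m/s; transfer-apogee v_a = √[μ(2/r₂ − 1/a_t)] = 3659 m/s.
Δv₂ = v_c2 − v_a = 1182 m/s.
Total Δv = Δv₁ + Δv₂ = 2677 m/s.

Δv_total ≈ 2677 m/s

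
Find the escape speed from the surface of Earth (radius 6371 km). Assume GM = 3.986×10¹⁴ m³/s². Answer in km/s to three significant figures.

v_esc ≈ 11.2 km/s

r = R = 6.371×10⁶ m.
Escape speed v_esc = √(2μ/r) = √(2 × 3.986×10¹⁴ / 6.371×10⁶) = √(1.251×10⁸) = 11190 m/s.
= 11.19 km/s.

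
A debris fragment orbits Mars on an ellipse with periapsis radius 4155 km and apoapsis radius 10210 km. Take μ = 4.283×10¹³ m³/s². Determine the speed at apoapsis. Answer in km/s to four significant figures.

v ≈ 1.558 km/s

Semi-major axis a = (r_p + r_a)/2 = 7182.5 km = 7.182×10⁶ m.
Vis-viva: v² = μ(2/r − 1/a) = 4.283×10¹³ × (1.959×10⁻⁷ − 1.392×10⁻⁷) = 2.427×10⁶ m²/s².
v = 1558 m/s = 1.558 km/s.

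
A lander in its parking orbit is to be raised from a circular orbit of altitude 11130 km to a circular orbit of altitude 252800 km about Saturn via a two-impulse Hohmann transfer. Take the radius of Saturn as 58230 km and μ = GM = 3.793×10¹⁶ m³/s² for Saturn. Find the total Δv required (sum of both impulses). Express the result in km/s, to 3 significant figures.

r₁ = 58230 + 11130 = 69360 km = 6.9360×10⁷ m.
r₂ = 58230 + 252800 = 311030 km = 3.1103×10⁸ m.
Transfer ellipse a_t = (r₁ + r₂)/2 = 1.902×10⁸ m.
At r₁: circular v_c1 = √(μ/r₁) = 23380 m/s; transfer-perikrone v_p = √[μ(2/r₁ − 1/a_t)] = 29900 m/s.
Δv₁ = v_p − v_c1 = 6520 m/s.
At r₂: circular v_c2 = √(μ/r₂) = 11040 m/s; transfer-apokrone v_a = √[μ(2/r₂ − 1/a_t)] = 6669 m/s.
Δv₂ = v_c2 − v_a = 4374 m/s.
Total Δv = Δv₁ + Δv₂ = 10890 m/s = 10.89 km/s.

Δv_total ≈ 10.9 km/s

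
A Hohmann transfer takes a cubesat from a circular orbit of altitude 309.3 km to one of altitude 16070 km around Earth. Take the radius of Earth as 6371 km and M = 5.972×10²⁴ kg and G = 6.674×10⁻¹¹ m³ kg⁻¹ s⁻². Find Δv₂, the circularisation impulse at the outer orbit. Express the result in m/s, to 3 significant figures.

Δv ≈ 1360 m/s

μ = GM = 6.674×10⁻¹¹ × 5.972×10²⁴ = 3.986×10¹⁴ m³/s².
r₁ = 6371 + 309.3 = 6680.3 km = 6.6803×10⁶ m.
r₂ = 6371 + 16070 = 22441 km = 2.2441×10⁷ m.
Transfer ellipse a_t = (r₁ + r₂)/2 = 1.456×10⁷ m.
At r₁: circular v_c1 = √(μ/r₁) = 7724 m/s; transfer-perigee v_p = √[μ(2/r₁ − 1/a_t)] = 9589 m/s.
At r₂: circular v_c2 = √(μ/r₂) = 4214 m/s; transfer-apogee v_a = √[μ(2/r₂ − 1/a_t)] = 2855 m/s.
Δv₂ = v_c2 − v_a = 1360 m/s.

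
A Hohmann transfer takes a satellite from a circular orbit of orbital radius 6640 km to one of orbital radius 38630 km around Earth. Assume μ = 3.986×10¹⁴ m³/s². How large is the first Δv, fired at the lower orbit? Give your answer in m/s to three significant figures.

Δv ≈ 2370 m/s

r₁ = 6640 km = 6.640×10⁶ m.
r₂ = 38630 km = 3.863×10⁷ m.
Transfer ellipse a_t = (r₁ + r₂)/2 = 2.264×10⁷ m.
At r₁: circular v_c1 = √(μ/r₁) = 7748 m/s; transfer-perigee v_p = √[μ(2/r₁ − 1/a_t)] = 10120 m/s.
Δv₁ = v_p − v_c1 = 2374 m/s.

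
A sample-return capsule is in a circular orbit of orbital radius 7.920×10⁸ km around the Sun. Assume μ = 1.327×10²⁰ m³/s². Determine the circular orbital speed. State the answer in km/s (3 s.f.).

v ≈ 12.9 km/s

r = 7.920×10⁸ km = 7.920×10¹¹ m.
For a circular orbit v = √(μ/r) = √(1.327×10²⁰ / 7.920×10¹¹) = √(1.676×10⁸) = 12940 m/s.
That is 12.94 km/s.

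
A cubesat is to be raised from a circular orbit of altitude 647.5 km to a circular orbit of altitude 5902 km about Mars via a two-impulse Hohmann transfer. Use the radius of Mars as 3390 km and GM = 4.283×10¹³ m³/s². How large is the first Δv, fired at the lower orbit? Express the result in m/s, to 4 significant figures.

Δv ≈ 588.7 m/s

r₁ = 3390 + 647.5 = 4037.5 km = 4.0375×10⁶ m.
r₂ = 3390 + 5902 = 9292.0 km = 9.2920×10⁶ m.
Transfer ellipse a_t = (r₁ + r₂)/2 = 6.665×10⁶ m.
At r₁: circular v_c1 = √(μ/r₁) = 3257 m/s; transfer-periapsis v_p = √[μ(2/r₁ − 1/a_t)] = 3846 m/s.
Δv₁ = v_p − v_c1 = 588.7 m/s.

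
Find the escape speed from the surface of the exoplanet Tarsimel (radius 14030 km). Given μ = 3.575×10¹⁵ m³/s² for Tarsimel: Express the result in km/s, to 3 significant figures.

r = R = 1.403×10⁷ m.
Escape speed v_esc = √(2μ/r) = √(2 × 3.575×10¹⁵ / 1.403×10⁷) = √(5.096×10⁸) = 22570 m/s.
= 22.57 km/s.

v_esc ≈ 22.6 km/s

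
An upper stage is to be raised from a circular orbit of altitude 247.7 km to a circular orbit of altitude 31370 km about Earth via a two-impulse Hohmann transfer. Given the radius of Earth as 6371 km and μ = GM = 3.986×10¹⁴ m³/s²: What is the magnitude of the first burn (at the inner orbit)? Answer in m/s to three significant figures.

r₁ = 6371 + 247.7 = 6618.7 km = 6.6187×10⁶ m.
r₂ = 6371 + 31370 = 37741 km = 3.7741×10⁷ m.
Transfer ellipse a_t = (r₁ + r₂)/2 = 2.218×10⁷ m.
At r₁: circular v_c1 = √(μ/r₁) = 7760 m/s; transfer-perigee v_p = √[μ(2/r₁ − 1/a_t)] = 10120 m/s.
Δv₁ = v_p − v_c1 = 2363 m/s.

Δv ≈ 2360 m/s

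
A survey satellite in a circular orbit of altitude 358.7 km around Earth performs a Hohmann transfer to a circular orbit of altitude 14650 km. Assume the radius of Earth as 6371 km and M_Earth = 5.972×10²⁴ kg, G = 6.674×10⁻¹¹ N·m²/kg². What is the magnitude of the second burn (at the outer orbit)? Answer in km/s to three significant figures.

Δv ≈ 1.32 km/s

μ = GM = 6.674×10⁻¹¹ × 5.972×10²⁴ = 3.986×10¹⁴ m³/s².
r₁ = 6371 + 358.7 = 6729.7 km = 6.7297×10⁶ m.
r₂ = 6371 + 14650 = 21021 km = 2.1021×10⁷ m.
Transfer ellipse a_t = (r₁ + r₂)/2 = 1.388×10⁷ m.
At r₁: circular v_c1 = √(μ/r₁) = 7696 m/s; transfer-perigee v_p = √[μ(2/r₁ − 1/a_t)] = 9472 m/s.
At r₂: circular v_c2 = √(μ/r₂) = 4354 m/s; transfer-apogee v_a = √[μ(2/r₂ − 1/a_t)] = 3033 m/s.
Δv₂ = v_c2 − v_a = 1322 m/s.
= 1.322 km/s.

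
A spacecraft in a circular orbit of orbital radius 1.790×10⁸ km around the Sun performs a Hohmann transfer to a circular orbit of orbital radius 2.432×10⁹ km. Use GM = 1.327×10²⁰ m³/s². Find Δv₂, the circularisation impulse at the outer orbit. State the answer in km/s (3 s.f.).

Δv ≈ 4.65 km/s

r₁ = 1.790×10⁸ km = 1.790×10¹¹ m.
r₂ = 2.432×10⁹ km = 2.432×10¹² m.
Transfer ellipse a_t = (r₁ + r₂)/2 = 1.306×10¹² m.
At r₁: circular v_c1 = √(μ/r₁) = 27230 m/s; transfer-perihelion v_p = √[μ(2/r₁ − 1/a_t)] = 37160 m/s.
At r₂: circular v_c2 = √(μ/r₂) = 7387 m/s; transfer-aphelion v_a = √[μ(2/r₂ − 1/a_t)] = 2735 m/s.
Δv₂ = v_c2 − v_a = 4652 m/s.
= 4.652 km/s.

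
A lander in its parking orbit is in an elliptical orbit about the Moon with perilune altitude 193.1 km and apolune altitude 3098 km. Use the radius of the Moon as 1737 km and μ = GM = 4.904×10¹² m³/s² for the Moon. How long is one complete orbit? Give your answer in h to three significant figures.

T ≈ 4.90 h

r_p = 1737 + 193.1 = 1930.1 km = 1.9301×10⁶ m.
r_a = 1737 + 3098 = 4835.0 km = 4.8350×10⁶ m.
Semi-major axis a = (r_p + r_a)/2 = (1930.1 + 4835.0)/2 = 3382.6 km = 3.383×10⁶ m.
By Kepler's third law T = 2π√(a³/μ) = 2π × 2.809×10³ = 1.765×10⁴ s.
= 4.903 h.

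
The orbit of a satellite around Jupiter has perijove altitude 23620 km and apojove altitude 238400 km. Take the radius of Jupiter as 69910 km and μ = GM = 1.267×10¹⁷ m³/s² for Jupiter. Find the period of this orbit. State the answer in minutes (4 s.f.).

r_p = 69910 + 23620 = 93530 km = 9.3530×10⁷ m.
r_a = 69910 + 238400 = 308310 km = 3.0831×10⁸ m.
Semi-major axis a = (r_p + r_a)/2 = (93530 + 3.0831×10⁵)/2 = 2.0092×10⁵ km = 2.009×10⁸ m.
By Kepler's third law T = 2π√(a³/μ) = 2π × 8.001×10³ = 5.027×10⁴ s.
= 837.9 minutes.

T ≈ 837.9 minutes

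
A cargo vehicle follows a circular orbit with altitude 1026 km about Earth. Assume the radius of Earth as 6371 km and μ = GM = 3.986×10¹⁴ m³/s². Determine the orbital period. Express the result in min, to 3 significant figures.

r = 6371 + 1026 = 7397.0 km = 7.3970×10⁶ m.
Kepler's third law: T = 2π√(r³/μ) = 2π√((7.397×10⁶)³ / 3.986×10¹⁴).
r³/μ = 1.015×10⁶ s², so T = 2π × 1.008×10³ = 6.331×10³ s.
Converting: 6.331×10³ s ÷ 60.00 = 105.5 min.

T ≈ 106 min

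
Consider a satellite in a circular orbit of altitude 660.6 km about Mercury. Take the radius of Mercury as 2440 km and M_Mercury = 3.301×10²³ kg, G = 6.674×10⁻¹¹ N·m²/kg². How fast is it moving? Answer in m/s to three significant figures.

v ≈ 2670 m/s

μ = GM = 6.674×10⁻¹¹ × 3.301×10²³ = 2.203×10¹³ m³/s².
r = 2440 + 660.6 = 3100.6 km = 3.1006×10⁶ m.
For a circular orbit v = √(μ/r) = √(2.203×10¹³ / 3.101×10⁶) = √(7.105×10⁶) = 2666 m/s.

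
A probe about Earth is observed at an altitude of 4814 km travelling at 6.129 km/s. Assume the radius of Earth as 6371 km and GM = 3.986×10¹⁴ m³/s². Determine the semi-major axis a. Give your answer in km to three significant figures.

a ≈ 11800 km

r = 6371 + 4814 = 11185 km = 1.118×10⁷ m.
Specific orbital energy ε = v²/2 − μ/r = (6129)²/2 − 3.986×10¹⁴/1.118×10⁷ = -1.685×10⁷ J/kg.
Since ε = −μ/(2a), a = −μ/(2ε) = 1.182×10⁷ m = 11825 km.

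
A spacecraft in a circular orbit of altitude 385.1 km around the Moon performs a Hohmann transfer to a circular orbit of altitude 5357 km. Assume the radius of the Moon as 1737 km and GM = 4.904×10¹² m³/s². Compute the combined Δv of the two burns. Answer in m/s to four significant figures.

Δv_total ≈ 633.2 m/s

r₁ = 1737 + 385.1 = 2122.1 km = 2.1221×10⁶ m.
r₂ = 1737 + 5357 = 7094.0 km = 7.0940×10⁶ m.
Transfer ellipse a_t = (r₁ + r₂)/2 = 4.608×10⁶ m.
At r₁: circular v_c1 = √(μ/r₁) = 1520 m/s; transfer-perilune v_p = √[μ(2/r₁ − 1/a_t)] = 1886 m/s.
Δv₁ = v_p − v_c1 = 366.0 m/s.
At r₂: circular v_c2 = √(μ/r₂) = 831.4 m/s; transfer-apolune v_a = √[μ(2/r₂ − 1/a_t)] = 564.2 m/s.
Δv₂ = v_c2 − v_a = 267.2 m/s.
Total Δv = Δv₁ + Δv₂ = 633.2 m/s.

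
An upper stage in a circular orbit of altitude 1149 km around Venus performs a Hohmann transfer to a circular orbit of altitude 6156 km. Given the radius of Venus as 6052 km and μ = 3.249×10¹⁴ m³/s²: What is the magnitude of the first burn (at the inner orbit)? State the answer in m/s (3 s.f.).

r₁ = 6052 + 1149 = 7201.0 km = 7.2010×10⁶ m.
r₂ = 6052 + 6156 = 12208 km = 1.2208×10⁷ m.
Transfer ellipse a_t = (r₁ + r₂)/2 = 9.704×10⁶ m.
At r₁: circular v_c1 = √(μ/r₁) = 6717 m/s; transfer-periapsis v_p = √[μ(2/r₁ − 1/a_t)] = 7534 m/s.
Δv₁ = v_p − v_c1 = 816.8 m/s.

Δv ≈ 817 m/s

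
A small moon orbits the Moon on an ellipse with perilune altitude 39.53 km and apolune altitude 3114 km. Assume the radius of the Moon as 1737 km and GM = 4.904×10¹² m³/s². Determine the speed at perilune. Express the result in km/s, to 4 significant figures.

r_p = 1737 + 39.53 = 1776.5 km = 1.7765×10⁶ m.
r_a = 1737 + 3114 = 4851.0 km = 4.8510×10⁶ m.
Semi-major axis a = (r_p + r_a)/2 = 3313.8 km = 3.314×10⁶ m.
Vis-viva: v² = μ(2/r − 1/a) = 4.904×10¹² × (1.126×10⁻⁶ − 3.018×10⁻⁷) = 4.041×10⁶ m²/s².
v = 2010 m/s = 2.010 km/s.

v ≈ 2.010 km/s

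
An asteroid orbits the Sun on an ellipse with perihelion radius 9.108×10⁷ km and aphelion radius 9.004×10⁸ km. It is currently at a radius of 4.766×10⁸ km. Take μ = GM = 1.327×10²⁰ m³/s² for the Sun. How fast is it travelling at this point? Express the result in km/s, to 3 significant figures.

Semi-major axis a = (r_p + r_a)/2 = 4.9574×10⁸ km = 4.957×10¹¹ m.
Vis-viva: v² = μ(2/r − 1/a) = 1.327×10²⁰ × (4.196×10⁻¹² − 2.017×10⁻¹²) = 2.892×10⁸ m²/s².
v = 17010 m/s = 17.01 km/s.

v ≈ 17.0 km/s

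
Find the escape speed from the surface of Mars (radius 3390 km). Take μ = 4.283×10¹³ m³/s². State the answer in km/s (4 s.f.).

r = R = 3.390×10⁶ m.
Escape speed v_esc = √(2μ/r) = √(2 × 4.283×10¹³ / 3.390×10⁶) = √(2.527×10⁷) = 5027 m/s.
= 5.027 km/s.

v_esc ≈ 5.027 km/s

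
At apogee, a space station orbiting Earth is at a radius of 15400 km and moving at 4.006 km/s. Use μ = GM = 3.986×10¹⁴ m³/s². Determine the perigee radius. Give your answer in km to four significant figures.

perigee radius ≈ 6919 km

r_a = 1.540×10⁷ m.
Specific energy ε = v²/2 − μ/r = -1.786×10⁷ J/kg, so a = −μ/(2ε) = 1.116×10⁷ m.
The apsides satisfy r_p + r_a = 2a, so the perigee radius is 2a − r_a = 6.919×10⁶ m = 6919.2 km.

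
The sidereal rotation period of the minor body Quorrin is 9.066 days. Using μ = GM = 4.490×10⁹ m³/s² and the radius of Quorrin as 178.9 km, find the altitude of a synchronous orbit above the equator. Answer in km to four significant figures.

T = 9.066 days = 7.833×10⁵ s.
A synchronous orbit has period T, so by Kepler's third law a = (μT²/4π²)^(1/3).
μT²/4π² = 4.490×10⁹ × (7.833×10⁵)² / 39.48 = 6.978×10¹⁹ m³.
a = 4.117×10⁶ m = 4117.0 km.
Altitude h = a − R = 4117.0 − 178.9 = 3938.1 km.

h_sync ≈ 3938 km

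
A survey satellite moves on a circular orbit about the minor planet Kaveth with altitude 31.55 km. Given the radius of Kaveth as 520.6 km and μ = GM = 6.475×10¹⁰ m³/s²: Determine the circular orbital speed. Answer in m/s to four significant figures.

v ≈ 342.4 m/s

r = 520.6 + 31.55 = 552.15 km = 5.5215×10⁵ m.
For a circular orbit v = √(μ/r) = √(6.475×10¹⁰ / 5.522×10⁵) = √(1.173×10⁵) = 342.4 m/s.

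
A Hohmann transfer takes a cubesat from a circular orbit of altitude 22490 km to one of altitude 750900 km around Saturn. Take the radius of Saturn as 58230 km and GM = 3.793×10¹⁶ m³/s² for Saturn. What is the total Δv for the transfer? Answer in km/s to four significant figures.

Δv_total ≈ 11.49 km/s

r₁ = 58230 + 22490 = 80720 km = 8.0720×10⁷ m.
r₂ = 58230 + 750900 = 809130 km = 8.0913×10⁸ m.
Transfer ellipse a_t = (r₁ + r₂)/2 = 4.449×10⁸ m.
At r₁: circular v_c1 = √(μ/r₁) = 21680 m/s; transfer-perikrone v_p = √[μ(2/r₁ − 1/a_t)] = 29230 m/s.
Δv₁ = v_p − v_c1 = 7555 m/s.
At r₂: circular v_c2 = √(μ/r₂) = 6847 m/s; transfer-apokrone v_a = √[μ(2/r₂ − 1/a_t)] = 2916 m/s.
Δv₂ = v_c2 − v_a = 3930 m/s.
Total Δv = Δv₁ + Δv₂ = 11490 m/s = 11.49 km/s.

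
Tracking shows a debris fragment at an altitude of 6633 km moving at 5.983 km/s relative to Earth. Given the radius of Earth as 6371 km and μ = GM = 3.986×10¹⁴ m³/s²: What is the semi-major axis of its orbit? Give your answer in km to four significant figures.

r = 6371 + 6633 = 13004 km = 1.300×10⁷ m.
Vis-viva rearranged: 1/a = 2/r − v²/μ = 1.538×10⁻⁷ − 8.981×10⁻⁸ = 6.399×10⁻⁸ m⁻¹.
a = 1.563×10⁷ m = 15627 km.

a ≈ 15630 km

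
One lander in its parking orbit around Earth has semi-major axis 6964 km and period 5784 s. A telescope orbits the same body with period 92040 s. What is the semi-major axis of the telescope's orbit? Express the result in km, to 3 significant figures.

a₂ ≈ 44100 km

Kepler's third law: a³ ∝ T², so a₂ = a₁ (T₂/T₁)^(2/3).
T₂/T₁ = 15.91, (T₂/T₁)^(2/3) = 6.327.
a₂ = 6964 × 6.327 = 44060 km.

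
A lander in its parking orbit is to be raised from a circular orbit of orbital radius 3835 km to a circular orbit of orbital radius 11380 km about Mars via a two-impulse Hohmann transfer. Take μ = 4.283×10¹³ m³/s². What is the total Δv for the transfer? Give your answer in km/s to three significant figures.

Δv_total ≈ 1.31 km/s

r₁ = 3835 km = 3.835×10⁶ m.
r₂ = 11380 km = 1.138×10⁷ m.
Transfer ellipse a_t = (r₁ + r₂)/2 = 7.608×10⁶ m.
At r₁: circular v_c1 = √(μ/r₁) = 3342 m/s; transfer-periapsis v_p = √[μ(2/r₁ − 1/a_t)] = 4087 m/s.
Δv₁ = v_p − v_c1 = 745.5 m/s.
At r₂: circular v_c2 = √(μ/r₂) = 1940 m/s; transfer-apoapsis v_a = √[μ(2/r₂ − 1/a_t)] = 1377 m/s.
Δv₂ = v_c2 − v_a = 562.6 m/s.
Total Δv = Δv₁ + Δv₂ = 1308 m/s = 1.308 km/s.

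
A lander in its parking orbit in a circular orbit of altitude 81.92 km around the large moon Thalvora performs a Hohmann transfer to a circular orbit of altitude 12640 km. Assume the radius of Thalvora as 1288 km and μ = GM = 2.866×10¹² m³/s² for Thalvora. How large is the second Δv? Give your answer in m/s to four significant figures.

r₁ = 1288 + 81.92 = 1369.9 km = 1.3699×10⁶ m.
r₂ = 1288 + 12640 = 13928 km = 1.3928×10⁷ m.
Transfer ellipse a_t = (r₁ + r₂)/2 = 7.649×10⁶ m.
At r₁: circular v_c1 = √(μ/r₁) = 1446 m/s; transfer-periapsis v_p = √[μ(2/r₁ − 1/a_t)] = 1952 m/s.
At r₂: circular v_c2 = √(μ/r₂) = 453.6 m/s; transfer-apoapsis v_a = √[μ(2/r₂ − 1/a_t)] = 192.0 m/s.
Δv₂ = v_c2 − v_a = 261.6 m/s.

Δv ≈ 261.6 m/s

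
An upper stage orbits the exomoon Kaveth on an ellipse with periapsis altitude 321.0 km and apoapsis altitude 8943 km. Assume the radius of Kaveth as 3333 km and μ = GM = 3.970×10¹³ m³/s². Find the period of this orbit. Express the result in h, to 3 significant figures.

r_p = 3333 + 321.0 = 3654.0 km = 3.6540×10⁶ m.
r_a = 3333 + 8943 = 12276 km = 1.2276×10⁷ m.
Semi-major axis a = (r_p + r_a)/2 = (3654.0 + 12276)/2 = 7965.0 km = 7.965×10⁶ m.
By Kepler's third law T = 2π√(a³/μ) = 2π × 3.568×10³ = 2.242×10⁴ s.
= 6.227 h.

T ≈ 6.23 h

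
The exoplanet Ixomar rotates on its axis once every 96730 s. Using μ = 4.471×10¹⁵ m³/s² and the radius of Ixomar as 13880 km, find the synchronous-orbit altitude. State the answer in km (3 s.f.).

h_sync ≈ 88100 km

A synchronous orbit has period T, so by Kepler's third law a = (μT²/4π²)^(1/3).
μT²/4π² = 4.471×10¹⁵ × (9.673×10⁴)² / 39.48 = 1.060×10²⁴ m³.
a = 1.020×10⁸ m = 1.0195×10⁵ km.
Altitude h = a − R = 1.0195×10⁵ − 13880 = 88070 km.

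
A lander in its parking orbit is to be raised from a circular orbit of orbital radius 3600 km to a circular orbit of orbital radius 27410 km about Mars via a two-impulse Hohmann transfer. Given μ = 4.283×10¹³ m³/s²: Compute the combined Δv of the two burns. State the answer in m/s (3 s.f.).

r₁ = 3600 km = 3.600×10⁶ m.
r₂ = 27410 km = 2.741×10⁷ m.
Transfer ellipse a_t = (r₁ + r₂)/2 = 1.550×10⁷ m.
At r₁: circular v_c1 = √(μ/r₁) = 3449 m/s; transfer-periapsis v_p = √[μ(2/r₁ − 1/a_t)] = 4586 m/s.
Δv₁ = v_p − v_c1 = 1137 m/s.
At r₂: circular v_c2 = √(μ/r₂) = 1250 m/s; transfer-apoapsis v_a = √[μ(2/r₂ − 1/a_t)] = 602.3 m/s.
Δv₂ = v_c2 − v_a = 647.7 m/s.
Total Δv = Δv₁ + Δv₂ = 1785 m/s.

Δv_total ≈ 1780 m/s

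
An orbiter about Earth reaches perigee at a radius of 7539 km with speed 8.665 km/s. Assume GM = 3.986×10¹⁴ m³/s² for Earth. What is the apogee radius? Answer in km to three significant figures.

r_p = 7.539×10⁶ m.
Specific energy ε = v²/2 − μ/r = -1.533×10⁷ J/kg, so a = −μ/(2ε) = 1.300×10⁷ m.
The apsides satisfy r_p + r_a = 2a, so the apogee radius is 2a − r_p = 1.846×10⁷ m = 18461 km.

apogee radius ≈ 18500 km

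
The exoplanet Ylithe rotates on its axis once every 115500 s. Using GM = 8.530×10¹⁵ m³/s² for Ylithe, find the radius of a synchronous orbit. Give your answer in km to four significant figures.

A synchronous orbit has period T, so by Kepler's third law a = (μT²/4π²)^(1/3).
μT²/4π² = 8.530×10¹⁵ × (1.155×10⁵)² / 39.48 = 2.882×10²⁴ m³.
a = 1.423×10⁸ m = 1.4232×10⁵ km.

r_sync ≈ 1.423×10⁵ km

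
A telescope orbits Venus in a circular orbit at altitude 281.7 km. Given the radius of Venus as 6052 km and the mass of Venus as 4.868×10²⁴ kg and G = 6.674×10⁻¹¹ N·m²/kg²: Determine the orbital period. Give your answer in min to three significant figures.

T ≈ 92.6 min

μ = GM = 6.674×10⁻¹¹ × 4.868×10²⁴ = 3.249×10¹⁴ m³/s².
r = 6052 + 281.7 = 6333.7 km = 6.3337×10⁶ m.
Kepler's third law: T = 2π√(r³/μ) = 2π√((6.334×10⁶)³ / 3.249×10¹⁴).
r³/μ = 7.821×10⁵ s², so T = 2π × 8.843×10² = 5.556×10³ s.
Converting: 5.556×10³ s ÷ 60.00 = 92.61 min.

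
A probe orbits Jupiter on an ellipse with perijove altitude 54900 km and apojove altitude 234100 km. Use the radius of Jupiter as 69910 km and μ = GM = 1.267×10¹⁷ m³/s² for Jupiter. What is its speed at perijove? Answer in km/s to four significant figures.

v ≈ 37.94 km/s

r_p = 69910 + 54900 = 124810 km = 1.2481×10⁸ m.
r_a = 69910 + 234100 = 304010 km = 3.0401×10⁸ m.
Semi-major axis a = (r_p + r_a)/2 = 2.1441×10⁵ km = 2.144×10⁸ m.
Vis-viva: v² = μ(2/r − 1/a) = 1.267×10¹⁷ × (1.602×10⁻⁸ − 4.664×10⁻⁹) = 1.439×10⁹ m²/s².
v = 37940 m/s = 37.94 km/s.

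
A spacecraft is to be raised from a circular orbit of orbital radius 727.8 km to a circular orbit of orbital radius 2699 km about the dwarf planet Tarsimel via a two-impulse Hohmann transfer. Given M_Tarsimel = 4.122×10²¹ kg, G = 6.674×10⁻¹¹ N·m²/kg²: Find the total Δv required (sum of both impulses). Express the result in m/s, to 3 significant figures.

μ = GM = 6.674×10⁻¹¹ × 4.122×10²¹ = 2.751×10¹¹ m³/s².
r₁ = 727.8 km = 7.278×10⁵ m.
r₂ = 2699 km = 2.699×10⁶ m.
Transfer ellipse a_t = (r₁ + r₂)/2 = 1.713×10⁶ m.
At r₁: circular v_c1 = √(μ/r₁) = 614.8 m/s; transfer-periapsis v_p = √[μ(2/r₁ − 1/a_t)] = 771.6 m/s.
Δv₁ = v_p − v_c1 = 156.8 m/s.
At r₂: circular v_c2 = √(μ/r₂) = 319.3 m/s; transfer-apoapsis v_a = √[μ(2/r₂ − 1/a_t)] = 208.1 m/s.
Δv₂ = v_c2 − v_a = 111.2 m/s.
Total Δv = Δv₁ + Δv₂ = 268.0 m/s.

Δv_total ≈ 268 m/s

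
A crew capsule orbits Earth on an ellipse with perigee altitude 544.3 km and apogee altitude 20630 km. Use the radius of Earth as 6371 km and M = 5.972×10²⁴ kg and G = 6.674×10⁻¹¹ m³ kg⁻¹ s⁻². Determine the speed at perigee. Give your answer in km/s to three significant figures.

v ≈ 9.58 km/s

μ = GM = 6.674×10⁻¹¹ × 5.972×10²⁴ = 3.986×10¹⁴ m³/s².
r_p = 6371 + 544.3 = 6915.3 km = 6.9153×10⁶ m.
r_a = 6371 + 20630 = 27001 km = 2.7001×10⁷ m.
Semi-major axis a = (r_p + r_a)/2 = 16958 km = 1.696×10⁷ m.
Vis-viva: v² = μ(2/r − 1/a) = 3.986×10¹⁴ × (2.892×10⁻⁷ − 5.897×10⁻⁸) = 9.177×10⁷ m²/s².
v = 9580 m/s = 9.580 km/s.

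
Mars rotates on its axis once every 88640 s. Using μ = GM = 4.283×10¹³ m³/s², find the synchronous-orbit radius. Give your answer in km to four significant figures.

r_sync ≈ 20430 km

A synchronous orbit has period T, so by Kepler's third law a = (μT²/4π²)^(1/3).
μT²/4π² = 4.283×10¹³ × (8.864×10⁴)² / 39.48 = 8.524×10²¹ m³.
a = 2.043×10⁷ m = 20428 km.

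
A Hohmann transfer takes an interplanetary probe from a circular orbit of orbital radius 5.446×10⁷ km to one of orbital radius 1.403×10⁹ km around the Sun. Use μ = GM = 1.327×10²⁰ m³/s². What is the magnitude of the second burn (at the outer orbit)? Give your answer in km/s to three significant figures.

r₁ = 5.446×10⁷ km = 5.446×10¹⁰ m.
r₂ = 1.403×10⁹ km = 1.403×10¹² m.
Transfer ellipse a_t = (r₁ + r₂)/2 = 7.287×10¹¹ m.
At r₁: circular v_c1 = √(μ/r₁) = 49360 m/s; transfer-perihelion v_p = √[μ(2/r₁ − 1/a_t)] = 68490 m/s.
At r₂: circular v_c2 = √(μ/r₂) = 9725 m/s; transfer-aphelion v_a = √[μ(2/r₂ − 1/a_t)] = 2659 m/s.
Δv₂ = v_c2 − v_a = 7067 m/s.
= 7.067 km/s.

Δv ≈ 7.07 km/s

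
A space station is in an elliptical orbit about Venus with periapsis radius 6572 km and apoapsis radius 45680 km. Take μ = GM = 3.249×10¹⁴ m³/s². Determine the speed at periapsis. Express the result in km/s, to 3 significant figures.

v ≈ 9.30 km/s

Semi-major axis a = (r_p + r_a)/2 = 26126 km = 2.613×10⁷ m.
Vis-viva: v² = μ(2/r − 1/a) = 3.249×10¹⁴ × (3.043×10⁻⁷ − 3.828×10⁻⁸) = 8.644×10⁷ m²/s².
v = 9297 m/s = 9.297 km/s.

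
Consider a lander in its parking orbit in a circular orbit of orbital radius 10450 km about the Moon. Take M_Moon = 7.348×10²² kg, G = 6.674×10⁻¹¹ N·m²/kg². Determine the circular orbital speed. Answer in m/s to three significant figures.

v ≈ 685 m/s

μ = GM = 6.674×10⁻¹¹ × 7.348×10²² = 4.904×10¹² m³/s².
r = 10450 km = 1.045×10⁷ m.
For a circular orbit v = √(μ/r) = √(4.904×10¹² / 1.045×10⁷) = √(4.693×10⁵) = 685.0 m/s.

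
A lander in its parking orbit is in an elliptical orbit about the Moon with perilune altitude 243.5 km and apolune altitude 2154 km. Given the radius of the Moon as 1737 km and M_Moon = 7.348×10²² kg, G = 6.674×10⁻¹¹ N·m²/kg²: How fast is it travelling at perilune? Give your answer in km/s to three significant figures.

μ = GM = 6.674×10⁻¹¹ × 7.348×10²² = 4.904×10¹² m³/s².
r_p = 1737 + 243.5 = 1980.5 km = 1.9805×10⁶ m.
r_a = 1737 + 2154 = 3891.0 km = 3.8910×10⁶ m.
Semi-major axis a = (r_p + r_a)/2 = 2935.8 km = 2.936×10⁶ m.
Vis-viva: v² = μ(2/r − 1/a) = 4.904×10¹² × (1.010×10⁻⁶ − 3.406×10⁻⁷) = 3.282×10⁶ m²/s².
v = 1812 m/s = 1.812 km/s.

v ≈ 1.81 km/s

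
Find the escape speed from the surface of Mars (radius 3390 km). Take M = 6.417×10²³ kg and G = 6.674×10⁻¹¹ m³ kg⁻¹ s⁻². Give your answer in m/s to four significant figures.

v_esc ≈ 5027 m/s

μ = GM = 6.674×10⁻¹¹ × 6.417×10²³ = 4.283×10¹³ m³/s².
r = R = 3.390×10⁶ m.
Escape speed v_esc = √(2μ/r) = √(2 × 4.283×10¹³ / 3.390×10⁶) = √(2.527×10⁷) = 5027 m/s.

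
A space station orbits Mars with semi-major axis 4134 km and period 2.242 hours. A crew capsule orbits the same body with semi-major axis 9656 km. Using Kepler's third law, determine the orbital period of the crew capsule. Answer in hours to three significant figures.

Kepler's third law: T² ∝ a³, so T₂ = T₁ (a₂/a₁)^(3/2).
a₂/a₁ = 2.336, (a₂/a₁)^(3/2) = 3.570.
T₂ = 2.242 × 3.570 = 8.003 hours.

T₂ ≈ 8.00 hours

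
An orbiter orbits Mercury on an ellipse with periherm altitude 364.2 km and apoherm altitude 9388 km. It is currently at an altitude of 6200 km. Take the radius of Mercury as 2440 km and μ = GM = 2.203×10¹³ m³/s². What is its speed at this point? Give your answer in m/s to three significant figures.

v ≈ 1450 m/s

r_p = 2440 + 364.2 = 2804.2 km = 2.8042×10⁶ m.
r_a = 2440 + 9388 = 11828 km = 1.1828×10⁷ m.
r = 2440 + 6200 = 8640.0 km = 8.640×10⁶ m.
Semi-major axis a = (r_p + r_a)/2 = 7316.1 km = 7.316×10⁶ m.
Vis-viva: v² = μ(2/r − 1/a) = 2.203×10¹³ × (2.315×10⁻⁷ − 1.367×10⁻⁷) = 2.088×10⁶ m²/s².
v = 1445 m/s.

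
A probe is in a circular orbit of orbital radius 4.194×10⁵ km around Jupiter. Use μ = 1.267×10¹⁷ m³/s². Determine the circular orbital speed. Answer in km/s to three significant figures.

v ≈ 17.4 km/s

r = 4.194×10⁵ km = 4.194×10⁸ m.
For a circular orbit v = √(μ/r) = √(1.267×10¹⁷ / 4.194×10⁸) = √(3.021×10⁸) = 17380 m/s.
That is 17.38 km/s.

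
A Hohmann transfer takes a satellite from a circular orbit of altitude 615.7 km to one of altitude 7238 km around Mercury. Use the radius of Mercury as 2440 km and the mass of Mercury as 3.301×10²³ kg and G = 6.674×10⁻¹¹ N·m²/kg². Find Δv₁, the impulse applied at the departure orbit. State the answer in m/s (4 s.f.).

μ = GM = 6.674×10⁻¹¹ × 3.301×10²³ = 2.203×10¹³ m³/s².
r₁ = 2440 + 615.7 = 3055.7 km = 3.0557×10⁶ m.
r₂ = 2440 + 7238 = 9678.0 km = 9.6780×10⁶ m.
Transfer ellipse a_t = (r₁ + r₂)/2 = 6.367×10⁶ m.
At r₁: circular v_c1 = √(μ/r₁) = 2685 m/s; transfer-periherm v_p = √[μ(2/r₁ − 1/a_t)] = 3310 m/s.
Δv₁ = v_p − v_c1 = 625.4 m/s.

Δv ≈ 625.4 m/s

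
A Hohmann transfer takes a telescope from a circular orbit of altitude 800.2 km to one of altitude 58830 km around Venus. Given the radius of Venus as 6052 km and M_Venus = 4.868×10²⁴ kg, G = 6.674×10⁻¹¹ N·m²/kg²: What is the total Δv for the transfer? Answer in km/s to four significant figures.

μ = GM = 6.674×10⁻¹¹ × 4.868×10²⁴ = 3.249×10¹⁴ m³/s².
r₁ = 6052 + 800.2 = 6852.2 km = 6.8522×10⁶ m.
r₂ = 6052 + 58830 = 64882 km = 6.4882×10⁷ m.
Transfer ellipse a_t = (r₁ + r₂)/2 = 3.587×10⁷ m.
At r₁: circular v_c1 = √(μ/r₁) = 6886 m/s; transfer-periapsis v_p = √[μ(2/r₁ − 1/a_t)] = 9261 m/s.
Δv₁ = v_p − v_c1 = 2375 m/s.
At r₂: circular v_c2 = √(μ/r₂) = 2238 m/s; transfer-apoapsis v_a = √[μ(2/r₂ − 1/a_t)] = 978.1 m/s.
Δv₂ = v_c2 − v_a = 1260 m/s.
Total Δv = Δv₁ + Δv₂ = 3635 m/s = 3.635 km/s.

Δv_total ≈ 3.635 km/s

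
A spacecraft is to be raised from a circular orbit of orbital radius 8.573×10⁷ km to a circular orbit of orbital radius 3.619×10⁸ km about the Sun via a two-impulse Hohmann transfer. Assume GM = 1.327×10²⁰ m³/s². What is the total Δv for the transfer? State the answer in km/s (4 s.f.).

r₁ = 8.573×10⁷ km = 8.573×10¹⁰ m.
r₂ = 3.619×10⁸ km = 3.619×10¹¹ m.
Transfer ellipse a_t = (r₁ + r₂)/2 = 2.238×10¹¹ m.
At r₁: circular v_c1 = √(μ/r₁) = 39340 m/s; transfer-perihelion v_p = √[μ(2/r₁ − 1/a_t)] = 50030 m/s.
Δv₁ = v_p − v_c1 = 10690 m/s.
At r₂: circular v_c2 = √(μ/r₂) = 19150 m/s; transfer-aphelion v_a = √[μ(2/r₂ − 1/a_t)] = 11850 m/s.
Δv₂ = v_c2 − v_a = 7298 m/s.
Total Δv = Δv₁ + Δv₂ = 17980 m/s = 17.98 km/s.

Δv_total ≈ 17.98 km/s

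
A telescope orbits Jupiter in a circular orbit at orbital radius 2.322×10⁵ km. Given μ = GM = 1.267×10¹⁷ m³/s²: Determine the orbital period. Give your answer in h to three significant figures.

T ≈ 17.3 h

r = 2.322×10⁵ km = 2.322×10⁸ m.
Kepler's third law: T = 2π√(r³/μ) = 2π√((2.322×10⁸)³ / 1.267×10¹⁷).
r³/μ = 9.881×10⁷ s², so T = 2π × 9.940×10³ = 6.246×10⁴ s.
Converting: 6.246×10⁴ s ÷ 3600 = 17.35 h.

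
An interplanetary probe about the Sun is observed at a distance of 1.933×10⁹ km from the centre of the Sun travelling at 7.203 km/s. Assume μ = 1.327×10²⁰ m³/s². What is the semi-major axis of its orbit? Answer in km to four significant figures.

r = 1.933×10¹² m.
Vis-viva rearranged: 1/a = 2/r − v²/μ = 1.035×10⁻¹² − 3.910×10⁻¹³ = 6.437×10⁻¹³ m⁻¹.
a = 1.554×10¹² m = 1.5536×10⁹ km.

a ≈ 1.554×10⁹ km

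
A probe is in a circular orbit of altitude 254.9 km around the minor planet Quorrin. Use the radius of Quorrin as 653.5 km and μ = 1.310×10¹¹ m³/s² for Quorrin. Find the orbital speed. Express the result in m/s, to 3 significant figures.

r = 653.5 + 254.9 = 908.40 km = 9.0840×10⁵ m.
For a circular orbit v = √(μ/r) = √(1.310×10¹¹ / 9.084×10⁵) = √(1.442×10⁵) = 379.7 m/s.

v ≈ 380 m/s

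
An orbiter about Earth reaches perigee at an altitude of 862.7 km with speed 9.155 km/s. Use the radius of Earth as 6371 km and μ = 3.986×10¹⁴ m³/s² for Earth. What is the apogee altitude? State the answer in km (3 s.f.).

r_p = 6371 + 862.7 = 7233.7 km = 7.234×10⁶ m.
Specific energy ε = v²/2 − μ/r = -1.320×10⁷ J/kg, so a = −μ/(2ε) = 1.510×10⁷ m.
The apsides satisfy r_p + r_a = 2a, so the apogee radius is 2a − r_p = 2.297×10⁷ m = 22972 km.
Apogee altitude = 22972 − 6371 = 16601 km.

apogee altitude ≈ 16600 km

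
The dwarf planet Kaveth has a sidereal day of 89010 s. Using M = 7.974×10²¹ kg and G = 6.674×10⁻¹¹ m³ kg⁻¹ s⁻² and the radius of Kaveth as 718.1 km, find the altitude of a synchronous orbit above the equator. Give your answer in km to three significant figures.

μ = GM = 6.674×10⁻¹¹ × 7.974×10²¹ = 5.322×10¹¹ m³/s².
A synchronous orbit has period T, so by Kepler's third law a = (μT²/4π²)^(1/3).
μT²/4π² = 5.322×10¹¹ × (8.901×10⁴)² / 39.48 = 1.068×10²⁰ m³.
a = 4.745×10⁶ m = 4744.5 km.
Altitude h = a − R = 4744.5 − 718.1 = 4026.4 km.

h_sync ≈ 4030 km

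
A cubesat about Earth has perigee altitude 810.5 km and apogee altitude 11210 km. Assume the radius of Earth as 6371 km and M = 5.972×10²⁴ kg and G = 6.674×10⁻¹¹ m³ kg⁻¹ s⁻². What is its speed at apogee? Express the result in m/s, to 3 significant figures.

v ≈ 3630 m/s

μ = GM = 6.674×10⁻¹¹ × 5.972×10²⁴ = 3.986×10¹⁴ m³/s².
r_p = 6371 + 810.5 = 7181.5 km = 7.1815×10⁶ m.
r_a = 6371 + 11210 = 17581 km = 1.7581×10⁷ m.
Semi-major axis a = (r_p + r_a)/2 = 12381 km = 1.238×10⁷ m.
Vis-viva: v² = μ(2/r − 1/a) = 3.986×10¹⁴ × (1.138×10⁻⁷ − 8.077×10⁻⁸) = 1.315×10⁷ m²/s².
v = 3626 m/s.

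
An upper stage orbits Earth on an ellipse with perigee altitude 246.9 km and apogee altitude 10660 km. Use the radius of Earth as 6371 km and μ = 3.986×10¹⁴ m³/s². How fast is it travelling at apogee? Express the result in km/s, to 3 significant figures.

r_p = 6371 + 246.9 = 6617.9 km = 6.6179×10⁶ m.
r_a = 6371 + 10660 = 17031 km = 1.7031×10⁷ m.
Semi-major axis a = (r_p + r_a)/2 = 11824 km = 1.182×10⁷ m.
Vis-viva: v² = μ(2/r − 1/a) = 3.986×10¹⁴ × (1.174×10⁻⁷ − 8.457×10⁻⁸) = 1.310×10⁷ m²/s².
v = 3619 m/s = 3.619 km/s.

v ≈ 3.62 km/s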